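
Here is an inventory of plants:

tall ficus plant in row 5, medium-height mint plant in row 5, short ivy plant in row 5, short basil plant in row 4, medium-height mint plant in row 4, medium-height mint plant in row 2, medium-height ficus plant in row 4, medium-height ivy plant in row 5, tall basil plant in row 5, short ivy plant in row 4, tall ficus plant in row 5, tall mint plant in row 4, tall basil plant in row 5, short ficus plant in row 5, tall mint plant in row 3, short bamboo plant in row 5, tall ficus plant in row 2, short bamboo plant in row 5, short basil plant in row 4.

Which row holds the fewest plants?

Counts by row: row 5→10, row 4→6, row 2→2, row 3→1.
The minimum is 1, held uniquely by row 3.

row 3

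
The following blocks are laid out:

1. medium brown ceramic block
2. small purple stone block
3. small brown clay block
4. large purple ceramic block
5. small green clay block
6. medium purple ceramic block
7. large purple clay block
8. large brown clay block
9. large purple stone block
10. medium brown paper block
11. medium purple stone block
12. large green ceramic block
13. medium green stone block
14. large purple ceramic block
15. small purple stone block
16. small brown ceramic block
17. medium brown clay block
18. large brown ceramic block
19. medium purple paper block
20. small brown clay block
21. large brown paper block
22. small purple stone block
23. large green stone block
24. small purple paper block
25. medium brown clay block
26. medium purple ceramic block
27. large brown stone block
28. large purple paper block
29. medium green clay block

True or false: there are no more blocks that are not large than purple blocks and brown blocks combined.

True

|blocks that are not large| = 18.
purple blocks: 13; brown blocks: 11; combined: 13 + 11 = 24.
The claim requires 18 ≤ 24, which holds.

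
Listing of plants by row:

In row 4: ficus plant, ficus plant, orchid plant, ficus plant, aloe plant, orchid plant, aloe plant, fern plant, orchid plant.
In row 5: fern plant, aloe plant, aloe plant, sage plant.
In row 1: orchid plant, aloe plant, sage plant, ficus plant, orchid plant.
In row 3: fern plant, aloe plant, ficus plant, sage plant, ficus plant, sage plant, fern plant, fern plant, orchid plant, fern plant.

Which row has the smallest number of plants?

row 5

Counts by row: row 3→10, row 4→9, row 1→5, row 5→4.
The minimum is 4, held uniquely by row 5.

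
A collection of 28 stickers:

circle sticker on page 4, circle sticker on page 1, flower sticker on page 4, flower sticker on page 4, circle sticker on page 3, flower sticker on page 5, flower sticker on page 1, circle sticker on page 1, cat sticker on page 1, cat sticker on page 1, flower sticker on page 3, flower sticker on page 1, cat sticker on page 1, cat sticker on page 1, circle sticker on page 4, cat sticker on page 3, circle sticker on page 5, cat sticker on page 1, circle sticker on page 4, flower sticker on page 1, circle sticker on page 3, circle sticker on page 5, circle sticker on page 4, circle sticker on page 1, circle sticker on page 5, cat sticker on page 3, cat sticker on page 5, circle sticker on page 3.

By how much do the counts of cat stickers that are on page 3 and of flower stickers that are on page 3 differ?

cat stickers on page 3: 2. flower stickers on page 3: 1.
|2 − 1| = 2 − 1 = 1.

1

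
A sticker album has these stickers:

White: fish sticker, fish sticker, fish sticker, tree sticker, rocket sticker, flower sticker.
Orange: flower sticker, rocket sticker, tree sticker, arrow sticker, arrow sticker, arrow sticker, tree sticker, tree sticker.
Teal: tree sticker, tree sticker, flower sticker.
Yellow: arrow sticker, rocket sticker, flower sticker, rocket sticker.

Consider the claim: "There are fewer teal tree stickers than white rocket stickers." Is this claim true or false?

|teal tree stickers| = 2.
|white rocket stickers| = 1.
The claim requires 2 < 1, which does not hold.

False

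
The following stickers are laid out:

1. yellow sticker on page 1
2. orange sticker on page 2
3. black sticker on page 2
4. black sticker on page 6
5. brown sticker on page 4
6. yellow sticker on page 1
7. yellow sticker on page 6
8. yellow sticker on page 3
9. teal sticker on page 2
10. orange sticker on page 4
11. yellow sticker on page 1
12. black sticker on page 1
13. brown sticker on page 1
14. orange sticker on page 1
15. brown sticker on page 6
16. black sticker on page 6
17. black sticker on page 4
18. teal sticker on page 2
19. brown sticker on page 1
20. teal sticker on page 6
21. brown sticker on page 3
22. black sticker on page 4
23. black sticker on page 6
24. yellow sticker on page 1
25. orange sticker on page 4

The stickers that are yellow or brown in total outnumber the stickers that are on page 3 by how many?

9

stickers that are yellow or brown: 11.
stickers on page 3: 2.
11 − 2 = 9.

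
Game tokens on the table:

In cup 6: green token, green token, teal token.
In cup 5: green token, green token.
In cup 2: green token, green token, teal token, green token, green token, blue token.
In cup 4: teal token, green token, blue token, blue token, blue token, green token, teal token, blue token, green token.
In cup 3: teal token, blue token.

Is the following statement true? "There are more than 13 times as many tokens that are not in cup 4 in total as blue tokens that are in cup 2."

False

There are 13 tokens that are not in cup 4.
There is 1 blue token in cup 2.
The claim requires 13 > 13 × 1 = 13, which does not hold.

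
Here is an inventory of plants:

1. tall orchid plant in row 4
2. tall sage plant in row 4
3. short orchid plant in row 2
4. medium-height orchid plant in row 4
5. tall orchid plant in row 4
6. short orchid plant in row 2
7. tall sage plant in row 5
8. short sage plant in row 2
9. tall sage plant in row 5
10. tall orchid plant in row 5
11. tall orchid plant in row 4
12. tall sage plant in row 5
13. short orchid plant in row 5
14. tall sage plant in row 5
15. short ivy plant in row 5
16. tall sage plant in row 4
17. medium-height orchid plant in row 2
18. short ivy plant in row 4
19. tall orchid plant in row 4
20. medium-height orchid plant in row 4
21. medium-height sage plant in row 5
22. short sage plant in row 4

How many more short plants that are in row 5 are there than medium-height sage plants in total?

1

short plants in row 5: 2.
medium-height sage plants: 1.
2 − 1 = 1.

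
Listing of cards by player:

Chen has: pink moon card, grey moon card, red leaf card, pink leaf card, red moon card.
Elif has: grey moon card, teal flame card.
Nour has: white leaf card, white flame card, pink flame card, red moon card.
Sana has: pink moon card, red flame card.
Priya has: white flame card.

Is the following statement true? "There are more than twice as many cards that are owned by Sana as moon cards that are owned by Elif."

False

Count of cards owned by Sana: 2.
Count of moon cards owned by Elif: 1.
The claim requires 2 > 2 × 1 = 2, which does not hold.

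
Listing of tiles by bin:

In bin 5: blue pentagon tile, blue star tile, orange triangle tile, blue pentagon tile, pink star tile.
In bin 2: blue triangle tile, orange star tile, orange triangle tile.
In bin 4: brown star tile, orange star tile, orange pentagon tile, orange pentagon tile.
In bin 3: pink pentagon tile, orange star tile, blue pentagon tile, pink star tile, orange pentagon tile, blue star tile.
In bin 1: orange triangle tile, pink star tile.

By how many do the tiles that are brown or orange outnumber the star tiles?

1

tiles that are brown or orange: 10.
star tiles: 9.
10 − 9 = 1.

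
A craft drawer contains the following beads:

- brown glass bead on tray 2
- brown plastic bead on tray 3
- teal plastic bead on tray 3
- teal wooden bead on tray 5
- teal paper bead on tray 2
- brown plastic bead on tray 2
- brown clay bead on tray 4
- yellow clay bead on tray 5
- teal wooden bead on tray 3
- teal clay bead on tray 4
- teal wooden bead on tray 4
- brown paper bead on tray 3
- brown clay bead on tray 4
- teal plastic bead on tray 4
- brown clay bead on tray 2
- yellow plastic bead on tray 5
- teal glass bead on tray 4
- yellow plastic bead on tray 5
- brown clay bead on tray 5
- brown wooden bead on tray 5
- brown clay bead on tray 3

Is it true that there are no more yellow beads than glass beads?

yellow beads: 3.
glass beads: 2.
The claim requires 3 ≤ 2, which does not hold.

False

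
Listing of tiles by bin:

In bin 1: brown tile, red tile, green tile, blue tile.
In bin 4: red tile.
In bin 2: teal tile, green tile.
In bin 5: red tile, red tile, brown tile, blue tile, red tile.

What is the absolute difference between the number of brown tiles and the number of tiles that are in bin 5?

3

brown tiles: 2. tiles in bin 5: 5.
|2 − 5| = 5 − 2 = 3.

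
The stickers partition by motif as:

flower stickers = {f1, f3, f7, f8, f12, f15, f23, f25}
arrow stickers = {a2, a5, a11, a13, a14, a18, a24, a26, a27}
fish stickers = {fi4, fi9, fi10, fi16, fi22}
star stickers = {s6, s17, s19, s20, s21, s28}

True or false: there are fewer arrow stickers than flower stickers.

False

arrow stickers: 9.
flower stickers: 8.
The claim requires 9 < 8, which does not hold.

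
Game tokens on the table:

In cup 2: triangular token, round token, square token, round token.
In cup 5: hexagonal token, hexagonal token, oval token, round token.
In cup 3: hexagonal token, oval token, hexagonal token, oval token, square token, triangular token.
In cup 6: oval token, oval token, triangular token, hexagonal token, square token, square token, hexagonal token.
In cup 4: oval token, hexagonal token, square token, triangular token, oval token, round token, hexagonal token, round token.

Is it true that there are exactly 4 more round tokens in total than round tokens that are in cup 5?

True

round tokens: 5.
round tokens in cup 5: 1.
The claim requires 5 − 1 (= 4) to equal 4, which holds.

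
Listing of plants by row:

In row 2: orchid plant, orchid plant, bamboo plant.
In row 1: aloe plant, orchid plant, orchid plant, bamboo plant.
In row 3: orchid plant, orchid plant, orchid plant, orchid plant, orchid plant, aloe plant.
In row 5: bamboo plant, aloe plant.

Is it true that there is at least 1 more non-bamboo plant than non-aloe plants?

|non-bamboo plants| = 12.
|non-aloe plants| = 12.
The claim requires 12 − 12 = 0 ≥ 1, which does not hold.

False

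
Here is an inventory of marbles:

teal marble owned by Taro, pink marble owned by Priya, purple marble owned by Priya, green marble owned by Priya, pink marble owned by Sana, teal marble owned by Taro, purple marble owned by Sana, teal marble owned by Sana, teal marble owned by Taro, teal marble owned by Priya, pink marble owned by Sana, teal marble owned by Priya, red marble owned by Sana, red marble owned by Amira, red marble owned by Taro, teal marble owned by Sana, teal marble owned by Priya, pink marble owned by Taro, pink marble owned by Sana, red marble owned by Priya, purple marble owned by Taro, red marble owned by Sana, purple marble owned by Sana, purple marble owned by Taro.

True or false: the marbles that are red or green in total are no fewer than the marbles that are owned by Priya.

False

There are 6 marbles that are red or green.
Count of marbles owned by Priya: 7.
The claim requires 6 ≥ 7, which does not hold.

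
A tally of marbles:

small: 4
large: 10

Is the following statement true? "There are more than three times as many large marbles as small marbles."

large marbles: 10.
small marbles: 4.
The claim requires 10 > 3 × 4 = 12, which does not hold.

False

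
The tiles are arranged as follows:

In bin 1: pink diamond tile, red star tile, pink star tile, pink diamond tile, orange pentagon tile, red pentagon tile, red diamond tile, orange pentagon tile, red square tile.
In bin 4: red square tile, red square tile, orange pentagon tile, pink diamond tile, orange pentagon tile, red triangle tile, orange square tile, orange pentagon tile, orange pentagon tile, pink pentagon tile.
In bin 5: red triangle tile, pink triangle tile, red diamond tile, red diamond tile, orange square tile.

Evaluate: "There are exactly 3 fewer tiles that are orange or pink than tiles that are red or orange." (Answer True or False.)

False

There are 14 tiles that are orange or pink.
There are 18 tiles that are red or orange.
The claim requires 18 − 14 (= 4) to equal 3, which does not hold.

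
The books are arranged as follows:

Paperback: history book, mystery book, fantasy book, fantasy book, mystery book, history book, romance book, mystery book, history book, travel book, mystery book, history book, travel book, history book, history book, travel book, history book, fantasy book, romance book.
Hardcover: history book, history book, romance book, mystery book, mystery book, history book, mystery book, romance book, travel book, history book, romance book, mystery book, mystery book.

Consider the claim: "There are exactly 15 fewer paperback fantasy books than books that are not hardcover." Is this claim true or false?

There are 3 paperback fantasy books.
There are 19 books that are not hardcover.
The claim requires 19 − 3 (= 16) to equal 15, which does not hold.

False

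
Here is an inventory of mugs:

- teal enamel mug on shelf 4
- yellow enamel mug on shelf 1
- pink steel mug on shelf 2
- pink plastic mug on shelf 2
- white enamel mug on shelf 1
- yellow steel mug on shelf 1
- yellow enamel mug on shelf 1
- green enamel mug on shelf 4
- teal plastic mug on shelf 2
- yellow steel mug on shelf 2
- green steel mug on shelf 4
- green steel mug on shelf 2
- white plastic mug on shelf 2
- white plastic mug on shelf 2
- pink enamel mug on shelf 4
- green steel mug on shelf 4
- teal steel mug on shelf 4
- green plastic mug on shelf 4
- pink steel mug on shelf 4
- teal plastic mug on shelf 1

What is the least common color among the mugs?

white

Counts by color: green 5, pink 4, teal 4, yellow 4, white 3.
The minimum is 3, held uniquely by white.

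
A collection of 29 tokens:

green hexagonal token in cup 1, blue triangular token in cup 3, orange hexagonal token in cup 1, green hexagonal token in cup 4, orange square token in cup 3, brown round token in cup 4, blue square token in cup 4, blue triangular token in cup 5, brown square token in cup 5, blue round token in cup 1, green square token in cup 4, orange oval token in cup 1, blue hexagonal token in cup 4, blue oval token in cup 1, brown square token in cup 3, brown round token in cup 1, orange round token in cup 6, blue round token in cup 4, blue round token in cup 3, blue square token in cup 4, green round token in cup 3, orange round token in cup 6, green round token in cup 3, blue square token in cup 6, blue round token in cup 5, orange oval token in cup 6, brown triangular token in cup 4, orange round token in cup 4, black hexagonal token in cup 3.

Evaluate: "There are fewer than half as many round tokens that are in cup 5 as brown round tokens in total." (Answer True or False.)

False

There is 1 round token in cup 5.
There are 2 brown round tokens.
The claim requires 2 × 1 = 2 < 2, which does not hold.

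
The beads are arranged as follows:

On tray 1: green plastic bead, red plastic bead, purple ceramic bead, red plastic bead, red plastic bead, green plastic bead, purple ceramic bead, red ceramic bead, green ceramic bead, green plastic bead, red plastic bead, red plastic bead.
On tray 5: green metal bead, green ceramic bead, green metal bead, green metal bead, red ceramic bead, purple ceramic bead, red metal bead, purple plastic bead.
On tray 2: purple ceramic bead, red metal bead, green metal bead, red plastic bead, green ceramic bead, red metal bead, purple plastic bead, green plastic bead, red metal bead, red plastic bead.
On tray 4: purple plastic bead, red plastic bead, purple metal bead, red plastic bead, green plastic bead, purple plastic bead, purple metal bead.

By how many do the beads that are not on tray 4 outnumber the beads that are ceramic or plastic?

3

beads that are not on tray 4: 30.
beads that are ceramic or plastic: 27.
30 − 27 = 3.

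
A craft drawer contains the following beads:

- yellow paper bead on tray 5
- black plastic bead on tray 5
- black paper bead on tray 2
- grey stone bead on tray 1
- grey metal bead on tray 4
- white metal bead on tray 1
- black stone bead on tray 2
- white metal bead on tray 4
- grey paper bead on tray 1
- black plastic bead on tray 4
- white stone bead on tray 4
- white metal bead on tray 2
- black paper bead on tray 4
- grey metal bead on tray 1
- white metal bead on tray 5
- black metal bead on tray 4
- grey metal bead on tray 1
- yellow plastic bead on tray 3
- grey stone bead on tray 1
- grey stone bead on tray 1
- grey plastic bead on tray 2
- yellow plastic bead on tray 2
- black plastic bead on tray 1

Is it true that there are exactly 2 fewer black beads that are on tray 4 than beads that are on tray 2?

There are 3 black beads on tray 4.
There are 5 beads on tray 2.
The claim requires 5 − 3 (= 2) to equal 2, which holds.

True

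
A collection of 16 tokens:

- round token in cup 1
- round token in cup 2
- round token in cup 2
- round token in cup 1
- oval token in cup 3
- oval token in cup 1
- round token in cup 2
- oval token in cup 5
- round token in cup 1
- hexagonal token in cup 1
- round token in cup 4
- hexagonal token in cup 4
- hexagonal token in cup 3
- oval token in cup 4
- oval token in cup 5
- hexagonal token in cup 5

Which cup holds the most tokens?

Counts by cup: cup 1→5, cup 5→3, cup 4→3, cup 2→3, cup 3→2.
The maximum is 5, held uniquely by cup 1.

cup 1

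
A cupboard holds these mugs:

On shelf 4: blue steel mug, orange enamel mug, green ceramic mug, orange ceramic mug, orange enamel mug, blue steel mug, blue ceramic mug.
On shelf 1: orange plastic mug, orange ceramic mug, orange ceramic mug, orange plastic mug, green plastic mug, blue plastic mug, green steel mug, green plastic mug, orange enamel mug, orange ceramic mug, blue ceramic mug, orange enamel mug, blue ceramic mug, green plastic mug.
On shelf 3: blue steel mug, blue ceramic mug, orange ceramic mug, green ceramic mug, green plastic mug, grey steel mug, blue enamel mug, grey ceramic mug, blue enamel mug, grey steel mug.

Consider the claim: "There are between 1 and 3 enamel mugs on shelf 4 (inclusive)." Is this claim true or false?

There are 2 enamel mugs on shelf 4.
The claim requires 1 ≤ 2 ≤ 3, which holds.

True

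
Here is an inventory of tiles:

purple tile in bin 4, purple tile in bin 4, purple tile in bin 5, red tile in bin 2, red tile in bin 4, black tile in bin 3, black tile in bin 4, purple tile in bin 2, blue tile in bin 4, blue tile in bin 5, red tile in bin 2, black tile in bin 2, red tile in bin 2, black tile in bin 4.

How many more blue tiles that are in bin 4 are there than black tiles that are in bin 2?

0

blue tiles in bin 4: 1.
black tiles in bin 2: 1.
1 − 1 = 0.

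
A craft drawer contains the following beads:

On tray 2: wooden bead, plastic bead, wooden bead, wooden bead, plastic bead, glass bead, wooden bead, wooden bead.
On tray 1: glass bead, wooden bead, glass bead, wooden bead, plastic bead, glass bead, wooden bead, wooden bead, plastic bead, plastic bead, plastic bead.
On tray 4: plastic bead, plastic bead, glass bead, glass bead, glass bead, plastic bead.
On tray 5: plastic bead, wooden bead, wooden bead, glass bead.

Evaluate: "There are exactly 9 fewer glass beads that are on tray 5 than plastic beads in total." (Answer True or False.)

There is 1 glass bead on tray 5.
There are 10 plastic beads.
The claim requires 10 − 1 (= 9) to equal 9, which holds.

True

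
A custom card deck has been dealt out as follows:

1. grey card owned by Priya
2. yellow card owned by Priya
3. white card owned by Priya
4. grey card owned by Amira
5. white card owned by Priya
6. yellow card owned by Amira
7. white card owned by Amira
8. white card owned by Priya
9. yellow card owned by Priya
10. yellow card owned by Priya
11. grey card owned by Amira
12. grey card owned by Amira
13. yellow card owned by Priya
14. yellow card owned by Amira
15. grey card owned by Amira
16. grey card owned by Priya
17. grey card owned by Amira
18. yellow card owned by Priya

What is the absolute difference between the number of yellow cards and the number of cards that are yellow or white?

4

yellow cards: 7. cards that are yellow or white: 11.
|7 − 11| = 11 − 7 = 4.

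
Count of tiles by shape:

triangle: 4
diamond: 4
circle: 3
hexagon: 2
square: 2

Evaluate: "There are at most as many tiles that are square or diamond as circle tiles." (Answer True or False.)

False

There are 6 tiles that are square or diamond.
There are 3 circle tiles.
The claim requires 6 ≤ 3, which does not hold.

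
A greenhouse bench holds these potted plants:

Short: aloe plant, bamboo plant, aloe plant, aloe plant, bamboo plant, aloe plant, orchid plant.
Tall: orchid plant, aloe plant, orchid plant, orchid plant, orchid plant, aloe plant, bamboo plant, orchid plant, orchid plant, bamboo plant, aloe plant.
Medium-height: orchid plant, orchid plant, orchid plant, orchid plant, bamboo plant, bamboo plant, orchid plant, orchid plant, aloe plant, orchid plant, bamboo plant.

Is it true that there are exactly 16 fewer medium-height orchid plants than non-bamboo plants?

|medium-height orchid plants| = 7.
|non-bamboo plants| = 22.
The claim requires 22 − 7 (= 15) to equal 16, which does not hold.

False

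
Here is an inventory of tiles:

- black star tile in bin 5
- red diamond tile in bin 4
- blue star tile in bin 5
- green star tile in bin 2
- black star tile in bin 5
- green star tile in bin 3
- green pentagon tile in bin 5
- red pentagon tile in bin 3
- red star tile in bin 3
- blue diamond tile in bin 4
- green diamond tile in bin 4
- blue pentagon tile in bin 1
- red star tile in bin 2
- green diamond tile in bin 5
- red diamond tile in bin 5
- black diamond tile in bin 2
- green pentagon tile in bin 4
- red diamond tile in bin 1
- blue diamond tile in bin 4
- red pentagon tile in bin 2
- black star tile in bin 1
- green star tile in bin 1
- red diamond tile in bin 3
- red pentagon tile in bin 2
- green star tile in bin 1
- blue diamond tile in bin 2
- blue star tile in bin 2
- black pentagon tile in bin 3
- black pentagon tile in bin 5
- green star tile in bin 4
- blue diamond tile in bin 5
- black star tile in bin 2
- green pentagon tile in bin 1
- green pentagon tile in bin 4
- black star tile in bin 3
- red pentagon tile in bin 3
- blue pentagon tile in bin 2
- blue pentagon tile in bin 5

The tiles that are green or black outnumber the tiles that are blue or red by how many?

0

tiles that are green or black: 19.
tiles that are blue or red: 19.
19 − 19 = 0.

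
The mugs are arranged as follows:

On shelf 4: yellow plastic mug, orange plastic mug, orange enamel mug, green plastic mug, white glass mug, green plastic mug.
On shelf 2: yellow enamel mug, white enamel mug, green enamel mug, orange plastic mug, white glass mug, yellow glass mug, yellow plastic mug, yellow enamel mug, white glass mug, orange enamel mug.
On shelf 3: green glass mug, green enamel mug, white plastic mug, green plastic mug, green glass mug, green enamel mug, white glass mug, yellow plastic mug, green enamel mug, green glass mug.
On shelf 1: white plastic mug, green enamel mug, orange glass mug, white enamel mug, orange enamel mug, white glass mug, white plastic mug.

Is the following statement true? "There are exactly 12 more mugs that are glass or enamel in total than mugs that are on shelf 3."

True

mugs that are glass or enamel: 22.
mugs on shelf 3: 10.
The claim requires 22 − 10 (= 12) to equal 12, which holds.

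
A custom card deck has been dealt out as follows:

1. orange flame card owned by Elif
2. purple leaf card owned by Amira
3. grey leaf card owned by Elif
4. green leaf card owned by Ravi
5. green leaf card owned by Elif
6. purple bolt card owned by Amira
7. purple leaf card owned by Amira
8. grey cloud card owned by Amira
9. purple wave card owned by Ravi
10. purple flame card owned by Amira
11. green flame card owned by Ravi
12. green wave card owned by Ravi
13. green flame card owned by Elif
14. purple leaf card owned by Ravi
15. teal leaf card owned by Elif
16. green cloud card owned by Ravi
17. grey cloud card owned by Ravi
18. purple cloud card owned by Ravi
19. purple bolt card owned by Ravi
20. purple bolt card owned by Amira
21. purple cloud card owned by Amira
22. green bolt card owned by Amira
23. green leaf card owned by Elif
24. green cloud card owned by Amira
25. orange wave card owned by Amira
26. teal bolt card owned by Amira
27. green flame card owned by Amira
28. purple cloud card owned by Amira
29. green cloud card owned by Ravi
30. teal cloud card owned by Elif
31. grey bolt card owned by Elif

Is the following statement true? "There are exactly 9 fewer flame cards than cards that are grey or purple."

False

|flame cards| = 5.
|cards that are grey or purple| = 15.
The claim requires 15 − 5 (= 10) to equal 9, which does not hold.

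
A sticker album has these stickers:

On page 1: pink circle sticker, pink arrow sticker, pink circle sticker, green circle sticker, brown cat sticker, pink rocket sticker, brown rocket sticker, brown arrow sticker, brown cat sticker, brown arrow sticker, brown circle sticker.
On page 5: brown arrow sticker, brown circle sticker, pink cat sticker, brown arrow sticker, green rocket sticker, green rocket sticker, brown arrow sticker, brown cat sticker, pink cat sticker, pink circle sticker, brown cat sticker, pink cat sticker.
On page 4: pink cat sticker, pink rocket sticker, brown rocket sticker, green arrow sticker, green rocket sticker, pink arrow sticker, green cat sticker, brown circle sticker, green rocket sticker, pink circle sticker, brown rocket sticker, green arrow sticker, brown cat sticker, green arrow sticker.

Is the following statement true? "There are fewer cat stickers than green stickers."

False

|cat stickers| = 10.
|green stickers| = 9.
The claim requires 10 < 9, which does not hold.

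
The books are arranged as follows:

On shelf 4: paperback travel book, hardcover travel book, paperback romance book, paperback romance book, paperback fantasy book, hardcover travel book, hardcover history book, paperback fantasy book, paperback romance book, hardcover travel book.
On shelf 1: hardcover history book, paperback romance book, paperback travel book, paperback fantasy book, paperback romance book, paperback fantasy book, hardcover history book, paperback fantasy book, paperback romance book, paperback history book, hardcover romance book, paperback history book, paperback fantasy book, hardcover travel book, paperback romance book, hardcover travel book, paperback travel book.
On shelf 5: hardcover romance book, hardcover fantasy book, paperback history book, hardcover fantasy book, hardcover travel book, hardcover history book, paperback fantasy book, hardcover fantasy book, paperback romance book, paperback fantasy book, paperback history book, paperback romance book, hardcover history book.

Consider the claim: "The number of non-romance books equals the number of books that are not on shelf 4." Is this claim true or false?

False

There are 29 non-romance books.
There are 30 books that are not on shelf 4.
The claim requires 29 = 30, which does not hold.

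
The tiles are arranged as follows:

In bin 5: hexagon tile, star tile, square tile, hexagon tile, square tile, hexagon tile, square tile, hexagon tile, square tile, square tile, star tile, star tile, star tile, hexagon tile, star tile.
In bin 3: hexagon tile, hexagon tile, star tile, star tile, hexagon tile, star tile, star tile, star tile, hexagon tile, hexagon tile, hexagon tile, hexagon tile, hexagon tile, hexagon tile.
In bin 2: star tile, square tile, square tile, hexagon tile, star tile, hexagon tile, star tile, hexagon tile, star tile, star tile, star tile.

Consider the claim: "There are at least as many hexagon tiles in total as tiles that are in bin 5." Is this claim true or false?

hexagon tiles: 17.
tiles in bin 5: 15.
The claim requires 17 ≥ 15, which holds.

True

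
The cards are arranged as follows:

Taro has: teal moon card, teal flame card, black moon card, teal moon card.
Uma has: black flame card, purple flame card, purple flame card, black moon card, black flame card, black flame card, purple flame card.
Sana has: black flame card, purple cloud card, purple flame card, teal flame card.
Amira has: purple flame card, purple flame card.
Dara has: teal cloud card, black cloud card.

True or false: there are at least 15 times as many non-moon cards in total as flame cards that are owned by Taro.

|non-moon cards| = 15.
|flame cards owned by Taro| = 1.
The claim requires 15 ≥ 15 × 1 = 15, which holds.

True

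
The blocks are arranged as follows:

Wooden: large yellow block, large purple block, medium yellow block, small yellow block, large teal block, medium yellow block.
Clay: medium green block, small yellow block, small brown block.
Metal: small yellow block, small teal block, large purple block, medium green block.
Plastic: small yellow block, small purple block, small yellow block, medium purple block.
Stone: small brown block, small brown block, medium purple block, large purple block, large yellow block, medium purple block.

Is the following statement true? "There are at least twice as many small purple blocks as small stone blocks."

|small purple blocks| = 1.
|small stone blocks| = 2.
The claim requires 1 ≥ 2 × 2 = 4, which does not hold.

False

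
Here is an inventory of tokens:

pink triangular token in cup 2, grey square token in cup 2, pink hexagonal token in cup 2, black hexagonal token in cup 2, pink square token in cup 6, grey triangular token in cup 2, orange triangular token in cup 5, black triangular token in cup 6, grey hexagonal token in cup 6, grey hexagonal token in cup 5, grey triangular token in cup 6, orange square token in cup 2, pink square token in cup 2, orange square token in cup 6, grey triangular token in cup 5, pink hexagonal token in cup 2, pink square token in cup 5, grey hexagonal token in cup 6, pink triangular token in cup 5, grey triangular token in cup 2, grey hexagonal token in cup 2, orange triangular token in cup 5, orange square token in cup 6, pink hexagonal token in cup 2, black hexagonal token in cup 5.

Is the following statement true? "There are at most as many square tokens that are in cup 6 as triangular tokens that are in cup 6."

False

square tokens in cup 6: 3.
triangular tokens in cup 6: 2.
The claim requires 3 ≤ 2, which does not hold.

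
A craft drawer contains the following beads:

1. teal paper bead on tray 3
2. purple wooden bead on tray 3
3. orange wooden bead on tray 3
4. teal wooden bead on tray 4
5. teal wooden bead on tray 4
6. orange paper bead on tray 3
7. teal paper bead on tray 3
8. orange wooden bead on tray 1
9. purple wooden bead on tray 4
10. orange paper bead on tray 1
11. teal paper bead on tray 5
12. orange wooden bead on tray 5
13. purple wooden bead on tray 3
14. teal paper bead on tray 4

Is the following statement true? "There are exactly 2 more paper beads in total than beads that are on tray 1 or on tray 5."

|paper beads| = 6.
|beads on tray 1 or on tray 5| = 4.
The claim requires 6 − 4 (= 2) to equal 2, which holds.

True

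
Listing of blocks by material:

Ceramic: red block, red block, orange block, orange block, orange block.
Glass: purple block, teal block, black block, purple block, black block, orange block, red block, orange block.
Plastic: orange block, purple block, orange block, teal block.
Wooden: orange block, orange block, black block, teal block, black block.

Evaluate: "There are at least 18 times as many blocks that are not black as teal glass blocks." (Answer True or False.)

|blocks that are not black| = 18.
|teal glass blocks| = 1.
The claim requires 18 ≥ 18 × 1 = 18, which holds.

True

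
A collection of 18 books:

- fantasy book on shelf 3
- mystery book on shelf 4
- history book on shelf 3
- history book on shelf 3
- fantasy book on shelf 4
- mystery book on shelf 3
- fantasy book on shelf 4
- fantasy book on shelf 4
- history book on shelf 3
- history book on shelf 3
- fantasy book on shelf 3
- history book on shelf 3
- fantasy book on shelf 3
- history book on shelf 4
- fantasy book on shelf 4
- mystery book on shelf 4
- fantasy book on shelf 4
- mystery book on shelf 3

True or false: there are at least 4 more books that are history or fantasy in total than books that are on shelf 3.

True

|books that are history or fantasy| = 14.
|books on shelf 3| = 10.
The claim requires 14 − 10 = 4 ≥ 4, which holds.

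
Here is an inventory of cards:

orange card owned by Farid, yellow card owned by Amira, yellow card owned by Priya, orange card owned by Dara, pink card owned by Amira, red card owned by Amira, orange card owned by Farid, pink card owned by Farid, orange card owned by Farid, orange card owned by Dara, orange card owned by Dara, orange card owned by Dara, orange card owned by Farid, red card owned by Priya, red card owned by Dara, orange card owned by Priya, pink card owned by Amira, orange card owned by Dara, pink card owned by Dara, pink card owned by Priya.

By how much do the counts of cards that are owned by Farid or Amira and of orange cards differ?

1

cards owned by Farid or Amira: 9. orange cards: 10.
|9 − 10| = 10 − 9 = 1.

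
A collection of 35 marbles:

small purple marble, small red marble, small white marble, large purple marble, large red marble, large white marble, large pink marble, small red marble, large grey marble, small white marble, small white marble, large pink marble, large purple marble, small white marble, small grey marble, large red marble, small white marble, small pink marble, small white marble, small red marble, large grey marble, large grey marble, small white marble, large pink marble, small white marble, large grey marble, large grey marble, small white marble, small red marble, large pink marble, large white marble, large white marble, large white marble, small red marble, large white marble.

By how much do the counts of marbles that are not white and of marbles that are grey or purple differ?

marbles that are not white: 21. marbles that are grey or purple: 9.
|21 − 9| = 21 − 9 = 12.

12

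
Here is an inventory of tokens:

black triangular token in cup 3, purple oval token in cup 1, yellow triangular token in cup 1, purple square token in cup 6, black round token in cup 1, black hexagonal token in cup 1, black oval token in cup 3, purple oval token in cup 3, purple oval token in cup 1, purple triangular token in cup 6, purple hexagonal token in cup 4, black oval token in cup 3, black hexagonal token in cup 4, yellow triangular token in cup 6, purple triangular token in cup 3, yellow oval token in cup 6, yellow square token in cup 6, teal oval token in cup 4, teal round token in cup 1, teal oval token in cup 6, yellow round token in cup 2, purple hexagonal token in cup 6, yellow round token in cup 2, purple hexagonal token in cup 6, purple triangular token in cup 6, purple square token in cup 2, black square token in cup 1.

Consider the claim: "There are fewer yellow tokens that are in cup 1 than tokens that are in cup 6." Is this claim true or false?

yellow tokens in cup 1: 1.
tokens in cup 6: 9.
The claim requires 1 < 9, which holds.

True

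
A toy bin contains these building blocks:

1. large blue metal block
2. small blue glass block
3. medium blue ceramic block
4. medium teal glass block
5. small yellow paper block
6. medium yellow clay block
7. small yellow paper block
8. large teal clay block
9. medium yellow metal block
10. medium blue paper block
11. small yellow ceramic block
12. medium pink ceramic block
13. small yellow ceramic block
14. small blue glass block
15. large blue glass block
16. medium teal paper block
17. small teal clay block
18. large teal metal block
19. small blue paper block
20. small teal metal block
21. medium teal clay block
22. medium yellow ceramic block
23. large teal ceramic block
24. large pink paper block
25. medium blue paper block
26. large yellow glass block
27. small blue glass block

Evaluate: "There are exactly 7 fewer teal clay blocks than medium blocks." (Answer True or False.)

True

There are 3 teal clay blocks.
There are 10 medium blocks.
The claim requires 10 − 3 (= 7) to equal 7, which holds.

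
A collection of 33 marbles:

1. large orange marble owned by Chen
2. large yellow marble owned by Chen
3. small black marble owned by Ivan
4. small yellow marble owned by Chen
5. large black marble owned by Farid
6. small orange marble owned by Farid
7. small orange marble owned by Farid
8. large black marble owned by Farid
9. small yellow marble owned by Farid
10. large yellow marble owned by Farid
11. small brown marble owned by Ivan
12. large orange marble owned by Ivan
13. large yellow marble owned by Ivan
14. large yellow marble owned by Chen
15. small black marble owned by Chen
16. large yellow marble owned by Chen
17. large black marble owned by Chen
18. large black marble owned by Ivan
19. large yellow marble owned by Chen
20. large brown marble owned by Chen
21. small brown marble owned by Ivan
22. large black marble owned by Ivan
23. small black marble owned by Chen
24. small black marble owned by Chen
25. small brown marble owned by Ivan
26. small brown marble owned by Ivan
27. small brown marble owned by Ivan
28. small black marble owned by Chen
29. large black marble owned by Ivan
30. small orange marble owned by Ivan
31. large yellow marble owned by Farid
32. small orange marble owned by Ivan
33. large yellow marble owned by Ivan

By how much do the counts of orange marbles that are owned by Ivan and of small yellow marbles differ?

1

orange marbles owned by Ivan: 3. small yellow marbles: 2.
|3 − 2| = 3 − 2 = 1.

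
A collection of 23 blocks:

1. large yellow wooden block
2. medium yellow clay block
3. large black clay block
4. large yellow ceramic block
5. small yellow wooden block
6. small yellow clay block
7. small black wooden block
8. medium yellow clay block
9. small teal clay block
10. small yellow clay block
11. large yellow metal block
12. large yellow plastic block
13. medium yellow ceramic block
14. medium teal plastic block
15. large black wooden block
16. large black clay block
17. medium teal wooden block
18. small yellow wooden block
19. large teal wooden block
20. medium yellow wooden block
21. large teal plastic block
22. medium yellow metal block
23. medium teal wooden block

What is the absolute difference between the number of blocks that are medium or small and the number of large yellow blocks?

10

blocks that are medium or small: 14. large yellow blocks: 4.
|14 − 4| = 14 − 4 = 10.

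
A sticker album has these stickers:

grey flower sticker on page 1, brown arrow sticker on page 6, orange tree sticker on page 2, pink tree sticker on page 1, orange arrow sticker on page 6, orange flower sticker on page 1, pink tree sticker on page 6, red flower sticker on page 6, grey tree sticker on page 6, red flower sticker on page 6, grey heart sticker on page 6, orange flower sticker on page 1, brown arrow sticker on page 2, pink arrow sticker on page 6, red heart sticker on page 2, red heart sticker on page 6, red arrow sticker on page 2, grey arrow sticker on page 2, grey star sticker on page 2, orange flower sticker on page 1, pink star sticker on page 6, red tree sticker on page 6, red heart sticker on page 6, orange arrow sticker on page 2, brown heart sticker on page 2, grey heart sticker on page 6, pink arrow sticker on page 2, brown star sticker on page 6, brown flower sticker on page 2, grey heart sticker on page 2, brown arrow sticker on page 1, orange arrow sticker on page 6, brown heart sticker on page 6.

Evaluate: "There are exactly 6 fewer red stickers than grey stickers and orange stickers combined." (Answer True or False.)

False

|red stickers| = 7.
grey stickers: 7; orange stickers: 7; combined: 7 + 7 = 14.
The claim requires 14 − 7 (= 7) to equal 6, which does not hold.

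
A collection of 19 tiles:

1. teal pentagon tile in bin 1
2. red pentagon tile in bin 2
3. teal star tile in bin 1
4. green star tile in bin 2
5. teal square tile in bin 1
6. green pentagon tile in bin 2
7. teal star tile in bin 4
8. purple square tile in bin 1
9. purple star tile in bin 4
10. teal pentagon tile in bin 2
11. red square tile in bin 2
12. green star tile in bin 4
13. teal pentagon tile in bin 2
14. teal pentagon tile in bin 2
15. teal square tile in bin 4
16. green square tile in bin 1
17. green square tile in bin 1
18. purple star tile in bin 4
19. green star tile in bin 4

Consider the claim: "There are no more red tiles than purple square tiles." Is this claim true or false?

There are 2 red tiles.
There is 1 purple square tile.
The claim requires 2 ≤ 1, which does not hold.

False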